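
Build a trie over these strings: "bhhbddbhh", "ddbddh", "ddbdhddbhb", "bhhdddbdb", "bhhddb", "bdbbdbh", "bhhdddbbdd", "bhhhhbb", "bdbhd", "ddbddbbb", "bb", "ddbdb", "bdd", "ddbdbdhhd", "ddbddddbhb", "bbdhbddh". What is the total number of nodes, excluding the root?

Insert word by word; a character creates a node only if that edge doesn't already exist:
  "bhhbddbhh" → 9 new (b, h, h, b, d, d, b, h, h)
  "ddbddh" → 6 new (d, d, b, d, d, h)
  "ddbdhddbhb" → prefix "ddbd" already present; 6 new (h, d, d, b, h, b)
  "bhhdddbdb" → prefix "bhh" already present; 6 new (d, d, d, b, d, b)
  "bhhddb" → prefix "bhhdd" already present; 1 new (b)
  "bdbbdbh" → prefix "b" already present; 6 new (d, b, b, d, b, h)
  "bhhdddbbdd" → prefix "bhhdddb" already present; 3 new (b, d, d)
  "bhhhhbb" → prefix "bhh" already present; 4 new (h, h, b, b)
  "bdbhd" → prefix "bdb" already present; 2 new (h, d)
  "ddbddbbb" → prefix "ddbdd" already present; 3 new (b, b, b)
  "bb" → prefix "b" already present; 1 new (b)
  "ddbdb" → prefix "ddbd" already present; 1 new (b)
  "bdd" → prefix "bd" already present; 1 new (d)
  "ddbdbdhhd" → prefix "ddbdb" already present; 4 new (d, h, h, d)
  "ddbddddbhb" → prefix "ddbdd" already present; 5 new (d, d, b, h, b)
  "bbdhbddh" → prefix "bb" already present; 6 new (d, h, b, d, d, h)
Total nodes = 9 + 6 + 6 + 6 + 1 + 6 + 3 + 4 + 2 + 3 + 1 + 1 + 1 + 4 + 5 + 6 = 64

64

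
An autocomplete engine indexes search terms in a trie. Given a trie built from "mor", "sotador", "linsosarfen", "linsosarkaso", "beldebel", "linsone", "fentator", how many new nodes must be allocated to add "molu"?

"mo" is already a path in the trie; the remaining "lu" must be added.
So 4 − 2 = 2 new nodes.

2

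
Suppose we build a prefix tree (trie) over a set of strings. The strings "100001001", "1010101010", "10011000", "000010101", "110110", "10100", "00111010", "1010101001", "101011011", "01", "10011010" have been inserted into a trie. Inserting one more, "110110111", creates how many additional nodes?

3

"110110" is already a path in the trie; the remaining "111" must be added.
So 9 − 6 = 3 new nodes.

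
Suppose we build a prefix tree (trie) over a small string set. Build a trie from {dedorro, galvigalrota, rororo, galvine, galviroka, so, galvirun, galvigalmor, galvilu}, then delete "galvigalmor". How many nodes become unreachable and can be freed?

3

After clearing the end-marker at "galvigalmor", prune upward until reaching a node still needed by another word.
The suffix "mor" (3 nodes) is used only by "galvigalmor"; the node for "galvigal" still has the child "r", so pruning stops there.
Nodes removed: 3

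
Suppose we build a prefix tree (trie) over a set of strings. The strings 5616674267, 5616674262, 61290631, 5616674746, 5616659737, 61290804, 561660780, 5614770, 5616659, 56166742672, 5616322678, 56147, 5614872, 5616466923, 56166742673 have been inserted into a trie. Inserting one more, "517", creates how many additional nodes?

2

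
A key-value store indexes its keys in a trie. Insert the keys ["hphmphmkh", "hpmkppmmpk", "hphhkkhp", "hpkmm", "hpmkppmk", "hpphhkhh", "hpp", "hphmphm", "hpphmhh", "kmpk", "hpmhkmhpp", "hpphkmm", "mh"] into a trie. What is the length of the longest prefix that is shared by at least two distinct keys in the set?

7

The deepest shared node is where two words last agree before diverging.
"hphmphm" and "hphmphmkh" agree on "hphmphm" (7 characters) before diverging; nothing deeper is shared.
Longest shared-prefix length: 7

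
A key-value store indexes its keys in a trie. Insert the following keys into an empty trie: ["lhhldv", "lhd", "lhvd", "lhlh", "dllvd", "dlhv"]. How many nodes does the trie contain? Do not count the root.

18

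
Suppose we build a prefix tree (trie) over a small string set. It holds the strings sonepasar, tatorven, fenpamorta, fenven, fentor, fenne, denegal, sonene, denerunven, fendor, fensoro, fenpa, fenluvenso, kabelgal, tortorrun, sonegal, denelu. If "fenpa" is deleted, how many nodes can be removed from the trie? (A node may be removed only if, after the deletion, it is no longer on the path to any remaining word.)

Walk "fenpa" from the leaf back toward the root, removing each node that no remaining word uses.
Every node on "fenpa" is still needed (e.g. by "fenpamorta"), so nothing is freed.
Nodes removed: 0

0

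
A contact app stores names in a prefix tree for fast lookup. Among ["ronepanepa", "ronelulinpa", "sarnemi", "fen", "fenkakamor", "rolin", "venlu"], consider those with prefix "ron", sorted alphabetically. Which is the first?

DFS of the "ron" subtree visits, in order: "ronelulinpa", "ronepanepa"
The 1st is ronelulinpa.

ronelulinpa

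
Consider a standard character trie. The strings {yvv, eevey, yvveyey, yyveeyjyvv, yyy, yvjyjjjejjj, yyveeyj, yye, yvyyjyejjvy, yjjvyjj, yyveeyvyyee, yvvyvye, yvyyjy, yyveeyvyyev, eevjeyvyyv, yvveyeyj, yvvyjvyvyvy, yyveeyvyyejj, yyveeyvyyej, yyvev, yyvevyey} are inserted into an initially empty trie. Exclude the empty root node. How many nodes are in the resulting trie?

78

Insert word by word; a character creates a node only if that edge doesn't already exist:
  "yvv" → 3 new (y, v, v)
  "eevey" → 5 new (e, e, v, e, y)
  "yvveyey" → prefix "yvv" already present; 4 new (e, y, e, y)
  "yyveeyjyvv" → prefix "y" already present; 9 new (y, v, e, e, y, j, y, v, v)
  "yyy" → prefix "yy" already present; 1 new (y)
  "yvjyjjjejjj" → prefix "yv" already present; 9 new (j, y, j, j, j, e, j, j, j)
  "yyveeyj" → prefix "yyveeyj" already present; 0 new (none)
  "yye" → prefix "yy" already present; 1 new (e)
  "yvyyjyejjvy" → prefix "yv" already present; 9 new (y, y, j, y, e, j, j, v, y)
  "yjjvyjj" → prefix "y" already present; 6 new (j, j, v, y, j, j)
  "yyveeyvyyee" → prefix "yyveey" already present; 5 new (v, y, y, e, e)
  "yvvyvye" → prefix "yvv" already present; 4 new (y, v, y, e)
  "yvyyjy" → prefix "yvyyjy" already present; 0 new (none)
  "yyveeyvyyev" → prefix "yyveeyvyye" already present; 1 new (v)
  "eevjeyvyyv" → prefix "eev" already present; 7 new (j, e, y, v, y, y, v)
  "yvveyeyj" → prefix "yvveyey" already present; 1 new (j)
  "yvvyjvyvyvy" → prefix "yvvy" already present; 7 new (j, v, y, v, y, v, y)
  "yyveeyvyyejj" → prefix "yyveeyvyye" already present; 2 new (j, j)
  "yyveeyvyyej" → prefix "yyveeyvyyej" already present; 0 new (none)
  "yyvev" → prefix "yyve" already present; 1 new (v)
  "yyvevyey" → prefix "yyvev" already present; 3 new (y, e, y)
Total nodes = 3 + 5 + 4 + 9 + 1 + 9 + 0 + 1 + 9 + 6 + 5 + 4 + 0 + 1 + 7 + 1 + 7 + 2 + 0 + 1 + 3 = 78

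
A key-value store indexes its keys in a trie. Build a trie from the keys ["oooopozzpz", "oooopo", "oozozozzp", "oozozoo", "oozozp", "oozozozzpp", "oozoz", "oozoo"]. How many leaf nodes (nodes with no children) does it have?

5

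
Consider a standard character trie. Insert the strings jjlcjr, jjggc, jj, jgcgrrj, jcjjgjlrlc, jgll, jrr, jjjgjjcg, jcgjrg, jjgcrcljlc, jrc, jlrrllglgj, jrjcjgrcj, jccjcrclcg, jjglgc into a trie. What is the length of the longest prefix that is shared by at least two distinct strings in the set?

3

Look for the deepest trie node that still has at least two words in its subtree.
e.g. "jjgcrcljlc" and "jjggc" share the prefix "jjg" of length 3; no pair shares a longer one.
Longest shared-prefix length: 3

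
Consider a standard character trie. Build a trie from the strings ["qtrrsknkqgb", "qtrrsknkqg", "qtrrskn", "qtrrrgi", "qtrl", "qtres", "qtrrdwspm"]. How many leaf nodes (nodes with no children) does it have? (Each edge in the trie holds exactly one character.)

A leaf is a node with no children — equivalently, the end of a word that is not a proper prefix of any other stored word.
Those words: "qtres", "qtrl", "qtrrdwspm", "qtrrrgi", "qtrrsknkqgb"
Leaf count: 5

5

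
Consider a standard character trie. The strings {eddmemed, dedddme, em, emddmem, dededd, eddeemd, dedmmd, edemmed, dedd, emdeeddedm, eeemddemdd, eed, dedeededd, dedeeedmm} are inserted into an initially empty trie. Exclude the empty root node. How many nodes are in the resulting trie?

Insert word by word; a character creates a node only if that edge doesn't already exist:
  "eddmemed" → 8 new (e, d, d, m, e, m, e, d)
  "dedddme" → 7 new (d, e, d, d, d, m, e)
  "em" → prefix "e" already present; 1 new (m)
  "emddmem" → prefix "em" already present; 5 new (d, d, m, e, m)
  "dededd" → prefix "ded" already present; 3 new (e, d, d)
  "eddeemd" → prefix "edd" already present; 4 new (e, e, m, d)
  "dedmmd" → prefix "ded" already present; 3 new (m, m, d)
  "edemmed" → prefix "ed" already present; 5 new (e, m, m, e, d)
  "dedd" → prefix "dedd" already present; 0 new (none)
  "emdeeddedm" → prefix "emd" already present; 7 new (e, e, d, d, e, d, m)
  "eeemddemdd" → prefix "e" already present; 9 new (e, e, m, d, d, e, m, d, d)
  "eed" → prefix "ee" already present; 1 new (d)
  "dedeededd" → prefix "dede" already present; 5 new (e, d, e, d, d)
  "dedeeedmm" → prefix "dedee" already present; 4 new (e, d, m, m)
Total nodes = 8 + 7 + 1 + 5 + 3 + 4 + 3 + 5 + 0 + 7 + 9 + 1 + 5 + 4 = 62

62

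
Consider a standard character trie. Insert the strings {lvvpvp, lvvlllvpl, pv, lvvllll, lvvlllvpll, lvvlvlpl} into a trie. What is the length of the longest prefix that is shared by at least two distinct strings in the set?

9

Equivalently: take the maximum, over all pairs, of their longest common prefix length.
e.g. "lvvlllvpl" and "lvvlllvpll" share the prefix "lvvlllvpl" of length 9; no pair shares a longer one.
Longest shared-prefix length: 9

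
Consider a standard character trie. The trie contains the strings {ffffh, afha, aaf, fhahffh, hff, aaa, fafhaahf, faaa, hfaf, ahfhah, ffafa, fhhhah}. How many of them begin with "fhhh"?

1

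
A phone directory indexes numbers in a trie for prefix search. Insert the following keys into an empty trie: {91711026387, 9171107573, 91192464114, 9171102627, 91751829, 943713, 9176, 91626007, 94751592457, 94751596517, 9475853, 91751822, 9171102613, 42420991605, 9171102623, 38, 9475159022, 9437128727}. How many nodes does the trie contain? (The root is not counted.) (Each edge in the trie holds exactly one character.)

Count nodes per top-level branch (shared prefixes stored once):
  '3'-branch (38): 2 nodes
  '4'-branch (42420991605): 11 nodes
  '9'-branch (91192464114, 91626007, 9171102613, 9171102623, 9171102627, 91711026387, 9171107573, 91751822, 91751829, 9176, 9437128727, 943713, 9475159022, 94751592457, 94751596517, 9475853): 71 nodes
Sum: 84

84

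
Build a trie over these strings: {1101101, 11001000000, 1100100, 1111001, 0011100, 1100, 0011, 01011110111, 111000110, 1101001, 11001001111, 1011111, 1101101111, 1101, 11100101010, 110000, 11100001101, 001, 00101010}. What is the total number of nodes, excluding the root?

77

Insert word by word; a character creates a node only if that edge doesn't already exist:
  "1101101" → 7 new (1, 1, 0, 1, 1, 0, 1)
  "11001000000" → prefix "110" already present; 8 new (0, 1, 0, 0, 0, 0, 0, 0)
  "1100100" → prefix "1100100" already present; 0 new (none)
  "1111001" → prefix "11" already present; 5 new (1, 1, 0, 0, 1)
  "0011100" → 7 new (0, 0, 1, 1, 1, 0, 0)
  "1100" → prefix "1100" already present; 0 new (none)
  "0011" → prefix "0011" already present; 0 new (none)
  "01011110111" → prefix "0" already present; 10 new (1, 0, 1, 1, 1, 1, 0, 1, 1, 1)
  "111000110" → prefix "111" already present; 6 new (0, 0, 0, 1, 1, 0)
  "1101001" → prefix "1101" already present; 3 new (0, 0, 1)
  "11001001111" → prefix "1100100" already present; 4 new (1, 1, 1, 1)
  "1011111" → prefix "1" already present; 6 new (0, 1, 1, 1, 1, 1)
  "1101101111" → prefix "1101101" already present; 3 new (1, 1, 1)
  "1101" → prefix "1101" already present; 0 new (none)
  "11100101010" → prefix "11100" already present; 6 new (1, 0, 1, 0, 1, 0)
  "110000" → prefix "1100" already present; 2 new (0, 0)
  "11100001101" → prefix "111000" already present; 5 new (0, 1, 1, 0, 1)
  "001" → prefix "001" already present; 0 new (none)
  "00101010" → prefix "001" already present; 5 new (0, 1, 0, 1, 0)
Total nodes = 7 + 8 + 0 + 5 + 7 + 0 + 0 + 10 + 6 + 3 + 4 + 6 + 3 + 0 + 6 + 2 + 5 + 0 + 5 = 77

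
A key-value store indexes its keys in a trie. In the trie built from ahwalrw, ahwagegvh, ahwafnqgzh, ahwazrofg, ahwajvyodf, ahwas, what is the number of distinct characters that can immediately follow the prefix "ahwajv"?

Follow the path "ahwajv" to its node, then look at its outgoing edges.
Distinct next characters after "ahwajv": y.
That node has 1 child edge.

1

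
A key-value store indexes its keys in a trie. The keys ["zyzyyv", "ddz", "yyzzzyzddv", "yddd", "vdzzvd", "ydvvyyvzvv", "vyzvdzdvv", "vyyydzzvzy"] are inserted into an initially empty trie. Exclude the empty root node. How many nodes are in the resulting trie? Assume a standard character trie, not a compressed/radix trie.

Count nodes per top-level branch (shared prefixes stored once):
  'd'-branch (ddz): 3 nodes
  'v'-branch (vdzzvd, vyyydzzvzy, vyzvdzdvv): 22 nodes
  'y'-branch (yddd, ydvvyyvzvv, yyzzzyzddv): 21 nodes
  'z'-branch (zyzyyv): 6 nodes
Sum: 52

52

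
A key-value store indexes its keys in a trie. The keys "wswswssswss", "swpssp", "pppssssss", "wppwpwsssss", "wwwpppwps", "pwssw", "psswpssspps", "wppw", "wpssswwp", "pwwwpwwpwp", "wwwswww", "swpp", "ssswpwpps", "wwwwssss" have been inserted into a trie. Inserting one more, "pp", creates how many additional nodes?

0

"pp" is already a full path in the trie; only an end-marker is added.
No new nodes are needed: 0.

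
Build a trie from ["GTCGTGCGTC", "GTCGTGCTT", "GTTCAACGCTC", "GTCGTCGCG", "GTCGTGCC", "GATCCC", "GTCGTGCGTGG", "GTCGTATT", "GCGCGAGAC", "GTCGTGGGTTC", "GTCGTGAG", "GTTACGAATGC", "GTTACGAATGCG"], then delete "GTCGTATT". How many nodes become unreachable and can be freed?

3

Walk "GTCGTATT" from the leaf back toward the root, removing each node that no remaining word uses.
The suffix "ATT" (3 nodes) is used only by "GTCGTATT"; the node for "GTCGT" still has the child "G", so pruning stops there.
Nodes removed: 3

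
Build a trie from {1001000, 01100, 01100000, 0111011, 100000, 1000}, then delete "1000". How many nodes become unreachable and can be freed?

0

A node on "1000"'s path can go only if nothing else ends at it or branches off below it.
Every node on "1000" is still needed (e.g. by "100000"), so nothing is freed.
Nodes removed: 0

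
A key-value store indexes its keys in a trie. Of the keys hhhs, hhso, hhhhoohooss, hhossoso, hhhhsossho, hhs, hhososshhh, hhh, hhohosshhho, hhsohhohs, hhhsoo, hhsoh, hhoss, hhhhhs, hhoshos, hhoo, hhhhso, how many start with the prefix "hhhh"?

Walk to "hhhh"; the words in its subtree are exactly those with that prefix.
Matches: "hhhhhs", "hhhhoohooss", "hhhhso", "hhhhsossho"
Count: 4

4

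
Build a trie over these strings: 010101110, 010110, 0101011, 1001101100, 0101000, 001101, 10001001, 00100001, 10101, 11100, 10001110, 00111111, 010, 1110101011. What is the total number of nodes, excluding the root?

58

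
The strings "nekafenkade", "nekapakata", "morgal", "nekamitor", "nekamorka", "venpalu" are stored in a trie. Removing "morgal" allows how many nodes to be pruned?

6

A node on "morgal"'s path can go only if nothing else ends at it or branches off below it.
No other word shares any prefix with "morgal", so all 6 of its nodes go.
Nodes removed: 6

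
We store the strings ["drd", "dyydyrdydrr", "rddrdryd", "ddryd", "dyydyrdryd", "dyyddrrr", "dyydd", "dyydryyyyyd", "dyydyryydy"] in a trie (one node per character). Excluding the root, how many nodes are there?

Insert word by word; a character creates a node only if that edge doesn't already exist:
  "drd" → 3 new (d, r, d)
  "dyydyrdydrr" → prefix "d" already present; 10 new (y, y, d, y, r, d, y, d, r, r)
  "rddrdryd" → 8 new (r, d, d, r, d, r, y, d)
  "ddryd" → prefix "d" already present; 4 new (d, r, y, d)
  "dyydyrdryd" → prefix "dyydyrd" already present; 3 new (r, y, d)
  "dyyddrrr" → prefix "dyyd" already present; 4 new (d, r, r, r)
  "dyydd" → prefix "dyydd" already present; 0 new (none)
  "dyydryyyyyd" → prefix "dyyd" already present; 7 new (r, y, y, y, y, y, d)
  "dyydyryydy" → prefix "dyydyr" already present; 4 new (y, y, d, y)
Total nodes = 3 + 10 + 8 + 4 + 3 + 4 + 0 + 7 + 4 = 43

43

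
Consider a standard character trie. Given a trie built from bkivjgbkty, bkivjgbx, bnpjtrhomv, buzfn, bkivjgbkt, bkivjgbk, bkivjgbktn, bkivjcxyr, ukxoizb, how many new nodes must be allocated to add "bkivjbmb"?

3

Walking "bkivjbmb" from the root, the first 5 characters ("bkivj") follow existing edges; "b" is the first miss.
New nodes needed: |"bkivjbmb"| − 5 = 8 − 5 = 3.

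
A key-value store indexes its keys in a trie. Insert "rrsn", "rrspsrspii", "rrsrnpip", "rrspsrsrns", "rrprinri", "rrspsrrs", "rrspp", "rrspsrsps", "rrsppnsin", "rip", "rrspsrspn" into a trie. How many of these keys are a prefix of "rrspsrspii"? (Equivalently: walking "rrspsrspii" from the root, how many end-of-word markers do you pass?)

1

Walk "rrspsrspii" from the root; an end-of-word marker is hit whenever a stored word is a prefix of "rrspsrspii".
Prefixes of the query that are stored words: "rrspsrspii"
Count: 1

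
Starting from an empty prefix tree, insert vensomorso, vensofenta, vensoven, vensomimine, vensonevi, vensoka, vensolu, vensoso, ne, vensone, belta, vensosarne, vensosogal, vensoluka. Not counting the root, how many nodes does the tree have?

Insert word by word; a character creates a node only if that edge doesn't already exist:
  "vensomorso" → 10 new (v, e, n, s, o, m, o, r, s, o)
  "vensofenta" → prefix "venso" already present; 5 new (f, e, n, t, a)
  "vensoven" → prefix "venso" already present; 3 new (v, e, n)
  "vensomimine" → prefix "vensom" already present; 5 new (i, m, i, n, e)
  "vensonevi" → prefix "venso" already present; 4 new (n, e, v, i)
  "vensoka" → prefix "venso" already present; 2 new (k, a)
  "vensolu" → prefix "venso" already present; 2 new (l, u)
  "vensoso" → prefix "venso" already present; 2 new (s, o)
  "ne" → 2 new (n, e)
  "vensone" → prefix "vensone" already present; 0 new (none)
  "belta" → 5 new (b, e, l, t, a)
  "vensosarne" → prefix "vensos" already present; 4 new (a, r, n, e)
  "vensosogal" → prefix "vensoso" already present; 3 new (g, a, l)
  "vensoluka" → prefix "vensolu" already present; 2 new (k, a)
Total nodes = 10 + 5 + 3 + 5 + 4 + 2 + 2 + 2 + 2 + 0 + 5 + 4 + 3 + 2 = 49

49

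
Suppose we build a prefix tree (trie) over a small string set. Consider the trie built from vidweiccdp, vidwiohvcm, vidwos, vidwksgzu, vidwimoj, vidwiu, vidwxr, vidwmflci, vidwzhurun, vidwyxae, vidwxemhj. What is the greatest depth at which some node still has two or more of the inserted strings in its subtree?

5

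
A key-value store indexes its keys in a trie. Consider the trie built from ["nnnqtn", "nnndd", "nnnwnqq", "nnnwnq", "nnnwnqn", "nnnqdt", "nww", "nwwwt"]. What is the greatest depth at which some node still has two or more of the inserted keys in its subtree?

6

Look for the deepest trie node that still has at least two words in its subtree.
e.g. "nnnwnq" and "nnnwnqn" share the prefix "nnnwnq" of length 6; no pair shares a longer one.
Longest shared-prefix length: 6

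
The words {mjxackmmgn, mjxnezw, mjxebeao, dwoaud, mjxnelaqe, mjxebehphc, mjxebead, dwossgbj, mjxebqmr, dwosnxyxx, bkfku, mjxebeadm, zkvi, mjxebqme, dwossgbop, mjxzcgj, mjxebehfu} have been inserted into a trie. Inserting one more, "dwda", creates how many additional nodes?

2

The longest prefix of "dwda" already in the trie is "dw" (length 2).
New nodes needed: |"dwda"| − 2 = 4 − 2 = 2.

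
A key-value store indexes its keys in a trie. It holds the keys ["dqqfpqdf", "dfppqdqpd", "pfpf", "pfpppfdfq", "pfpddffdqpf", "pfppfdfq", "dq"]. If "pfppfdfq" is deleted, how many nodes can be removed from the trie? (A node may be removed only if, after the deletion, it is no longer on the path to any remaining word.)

Walk "pfppfdfq" from the leaf back toward the root, removing each node that no remaining word uses.
The suffix "fdfq" (4 nodes) is used only by "pfppfdfq"; the node for "pfpp" still has the child "p", so pruning stops there.
Nodes removed: 4

4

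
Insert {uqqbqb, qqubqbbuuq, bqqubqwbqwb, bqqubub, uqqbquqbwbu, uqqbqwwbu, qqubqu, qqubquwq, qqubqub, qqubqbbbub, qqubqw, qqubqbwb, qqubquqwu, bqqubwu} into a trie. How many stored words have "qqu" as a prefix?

Traverse to the node for "qqu", then collect every word in that subtree.
Matches: "qqubqbbbub", "qqubqbbuuq", "qqubqbwb", "qqubqu", "qqubqub", "qqubquqwu", "qqubquwq", "qqubqw"
Count: 8

8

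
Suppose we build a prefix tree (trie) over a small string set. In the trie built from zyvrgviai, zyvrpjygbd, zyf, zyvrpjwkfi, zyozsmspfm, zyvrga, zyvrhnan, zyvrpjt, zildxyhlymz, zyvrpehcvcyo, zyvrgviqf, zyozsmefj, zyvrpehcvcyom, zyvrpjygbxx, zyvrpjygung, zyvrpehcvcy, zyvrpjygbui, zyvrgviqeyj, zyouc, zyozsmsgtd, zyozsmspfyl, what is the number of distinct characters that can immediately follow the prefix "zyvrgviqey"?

The children of the "zyvrgviqey" node are the distinct next characters among strings starting with "zyvrgviqey".
Characters that immediately follow "zyvrgviqey" among the stored strings: {j}.
That node has 1 child edge.

1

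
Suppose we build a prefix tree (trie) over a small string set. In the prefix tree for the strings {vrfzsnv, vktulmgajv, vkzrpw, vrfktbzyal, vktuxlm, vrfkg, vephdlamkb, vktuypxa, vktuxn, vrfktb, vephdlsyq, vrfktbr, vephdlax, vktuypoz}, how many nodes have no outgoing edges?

13

A leaf is a node with no children — equivalently, the end of a word that is not a proper prefix of any other stored word.
Those words: "vephdlamkb", "vephdlax", "vephdlsyq", "vktulmgajv", "vktuxlm", "vktuxn", "vktuypoz", "vktuypxa", "vkzrpw", "vrfkg", "vrfktbr", "vrfktbzyal", "vrfzsnv"
Leaf count: 13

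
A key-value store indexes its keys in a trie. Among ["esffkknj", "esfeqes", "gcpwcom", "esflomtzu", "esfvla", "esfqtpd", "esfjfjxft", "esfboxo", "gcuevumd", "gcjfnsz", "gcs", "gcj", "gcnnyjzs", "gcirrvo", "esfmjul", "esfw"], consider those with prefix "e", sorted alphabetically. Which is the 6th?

esfmjul

Words with prefix "e", in lexicographic order: "esfboxo", "esfeqes", "esffkknj", "esfjfjxft", "esflomtzu", "esfmjul", "esfqtpd", "esfvla", "esfw"
Position 6: esfmjul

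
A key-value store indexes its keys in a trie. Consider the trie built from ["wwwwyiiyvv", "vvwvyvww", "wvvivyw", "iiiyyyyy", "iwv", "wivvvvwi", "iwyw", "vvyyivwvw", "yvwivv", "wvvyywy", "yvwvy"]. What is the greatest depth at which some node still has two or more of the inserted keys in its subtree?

Look for the deepest trie node that still has at least two words in its subtree.
e.g. "wvvivyw" and "wvvyywy" share the prefix "wvv" of length 3; no pair shares a longer one.
Longest shared-prefix length: 3

3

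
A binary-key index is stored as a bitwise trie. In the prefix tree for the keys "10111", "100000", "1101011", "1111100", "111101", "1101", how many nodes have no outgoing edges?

A leaf is a node with no children — equivalently, the end of a word that is not a proper prefix of any other stored word.
Those words: "100000", "10111", "1101011", "111101", "1111100"
Leaf count: 5

5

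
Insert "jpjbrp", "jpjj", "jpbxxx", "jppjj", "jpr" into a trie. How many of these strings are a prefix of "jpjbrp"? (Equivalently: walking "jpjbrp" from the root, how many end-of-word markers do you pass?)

Traverse "jpjbrp" character by character; count nodes along the way that are marked as word ends.
Prefixes of the query that are stored words: "jpjbrp"
Count: 1

1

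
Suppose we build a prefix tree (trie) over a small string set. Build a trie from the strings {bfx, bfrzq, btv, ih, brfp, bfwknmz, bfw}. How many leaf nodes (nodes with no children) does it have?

A leaf is a node with no children — equivalently, the end of a word that is not a proper prefix of any other stored word.
Those words: "bfrzq", "bfwknmz", "bfx", "brfp", "btv", "ih"
Leaf count: 6

6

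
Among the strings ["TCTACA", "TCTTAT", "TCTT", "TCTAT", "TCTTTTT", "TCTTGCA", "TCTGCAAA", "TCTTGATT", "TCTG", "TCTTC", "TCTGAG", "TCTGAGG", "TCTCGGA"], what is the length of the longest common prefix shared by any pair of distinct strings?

The deepest shared node is where two words last agree before diverging.
"TCTGAG" and "TCTGAGG" agree on "TCTGAG" (6 characters) before diverging; nothing deeper is shared.
Longest shared-prefix length: 6

6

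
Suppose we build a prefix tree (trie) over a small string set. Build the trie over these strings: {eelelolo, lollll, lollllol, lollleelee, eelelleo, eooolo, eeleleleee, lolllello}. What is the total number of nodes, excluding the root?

37

Insert word by word; a character creates a node only if that edge doesn't already exist:
  "eelelolo" → 8 new (e, e, l, e, l, o, l, o)
  "lollll" → 6 new (l, o, l, l, l, l)
  "lollllol" → prefix "lollll" already present; 2 new (o, l)
  "lollleelee" → prefix "lolll" already present; 5 new (e, e, l, e, e)
  "eelelleo" → prefix "eelel" already present; 3 new (l, e, o)
  "eooolo" → prefix "e" already present; 5 new (o, o, o, l, o)
  "eeleleleee" → prefix "eelel" already present; 5 new (e, l, e, e, e)
  "lolllello" → prefix "lollle" already present; 3 new (l, l, o)
Total nodes = 8 + 6 + 2 + 5 + 3 + 5 + 5 + 3 = 37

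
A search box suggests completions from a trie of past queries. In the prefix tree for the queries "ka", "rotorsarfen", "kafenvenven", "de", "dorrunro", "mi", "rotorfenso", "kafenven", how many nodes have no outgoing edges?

Leaves are exactly the stored words that no other stored word extends.
Those words: "de", "dorrunro", "kafenvenven", "mi", "rotorfenso", "rotorsarfen"
Leaf count: 6

6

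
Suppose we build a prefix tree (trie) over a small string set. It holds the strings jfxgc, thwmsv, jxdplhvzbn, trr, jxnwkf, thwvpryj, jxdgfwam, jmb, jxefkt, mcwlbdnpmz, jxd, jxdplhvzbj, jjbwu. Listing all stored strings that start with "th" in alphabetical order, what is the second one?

Words with prefix "th", in lexicographic order: "thwmsv", "thwvpryj"
The 2nd is thwvpryj.

thwvpryj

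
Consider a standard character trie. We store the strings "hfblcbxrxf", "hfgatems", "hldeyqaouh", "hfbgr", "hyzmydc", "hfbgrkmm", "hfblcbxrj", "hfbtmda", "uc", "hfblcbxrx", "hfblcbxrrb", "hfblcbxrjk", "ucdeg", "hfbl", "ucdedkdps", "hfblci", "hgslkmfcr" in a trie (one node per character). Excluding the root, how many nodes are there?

63

Insert word by word; a character creates a node only if that edge doesn't already exist:
  "hfblcbxrxf" → 10 new (h, f, b, l, c, b, x, r, x, f)
  "hfgatems" → prefix "hf" already present; 6 new (g, a, t, e, m, s)
  "hldeyqaouh" → prefix "h" already present; 9 new (l, d, e, y, q, a, o, u, h)
  "hfbgr" → prefix "hfb" already present; 2 new (g, r)
  "hyzmydc" → prefix "h" already present; 6 new (y, z, m, y, d, c)
  "hfbgrkmm" → prefix "hfbgr" already present; 3 new (k, m, m)
  "hfblcbxrj" → prefix "hfblcbxr" already present; 1 new (j)
  "hfbtmda" → prefix "hfb" already present; 4 new (t, m, d, a)
  "uc" → 2 new (u, c)
  "hfblcbxrx" → prefix "hfblcbxrx" already present; 0 new (none)
  "hfblcbxrrb" → prefix "hfblcbxr" already present; 2 new (r, b)
  "hfblcbxrjk" → prefix "hfblcbxrj" already present; 1 new (k)
  "ucdeg" → prefix "uc" already present; 3 new (d, e, g)
  "hfbl" → prefix "hfbl" already present; 0 new (none)
  "ucdedkdps" → prefix "ucde" already present; 5 new (d, k, d, p, s)
  "hfblci" → prefix "hfblc" already present; 1 new (i)
  "hgslkmfcr" → prefix "h" already present; 8 new (g, s, l, k, m, f, c, r)
Total nodes = 10 + 6 + 9 + 2 + 6 + 3 + 1 + 4 + 2 + 0 + 2 + 1 + 3 + 0 + 5 + 1 + 8 = 63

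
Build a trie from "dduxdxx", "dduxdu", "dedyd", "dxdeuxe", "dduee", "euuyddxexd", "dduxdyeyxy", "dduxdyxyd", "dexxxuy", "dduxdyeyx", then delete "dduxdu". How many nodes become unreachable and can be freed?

A node on "dduxdu"'s path can go only if nothing else ends at it or branches off below it.
The suffix "u" (1 node) is used only by "dduxdu"; the node for "dduxd" still has the child "x", so pruning stops there.
Nodes removed: 1

1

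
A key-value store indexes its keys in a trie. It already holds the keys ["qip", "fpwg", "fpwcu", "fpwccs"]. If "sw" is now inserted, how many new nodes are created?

"sw" shares no prefix with any stored word, so all 2 characters open new nodes.
2 − 0 = 2 new nodes.

2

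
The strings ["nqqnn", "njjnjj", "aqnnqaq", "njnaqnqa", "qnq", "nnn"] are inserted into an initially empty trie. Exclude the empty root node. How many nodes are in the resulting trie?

Trie structure (* marks end of a word):
(root)
├─ a
│  └─ q
│     └─ n
│        └─ n
│           └─ q
│              └─ a
│                 └─ q *
├─ n
│  ├─ j
│  │  ├─ j
│  │  │  └─ n
│  │  │     └─ j
│  │  │        └─ j *
│  │  └─ n
│  │     └─ a
│  │        └─ q
│  │           └─ n
│  │              └─ q
│  │                 └─ a *
│  ├─ n
│  │  └─ n *
│  └─ q
│     └─ q
│        └─ n
│           └─ n *
└─ q
   └─ n
      └─ q *
Counting every labelled node above: 28.

28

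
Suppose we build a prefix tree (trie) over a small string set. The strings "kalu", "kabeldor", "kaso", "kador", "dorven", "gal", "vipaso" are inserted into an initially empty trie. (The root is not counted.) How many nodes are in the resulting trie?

30

Trace insertions, counting only characters that open a new branch:
  "kalu" → 4 new (k, a, l, u)
  "kabeldor" → prefix "ka" already present; 6 new (b, e, l, d, o, r)
  "kaso" → prefix "ka" already present; 2 new (s, o)
  "kador" → prefix "ka" already present; 3 new (d, o, r)
  "dorven" → 6 new (d, o, r, v, e, n)
  "gal" → 3 new (g, a, l)
  "vipaso" → 6 new (v, i, p, a, s, o)
Total nodes = 4 + 6 + 2 + 3 + 6 + 3 + 6 = 30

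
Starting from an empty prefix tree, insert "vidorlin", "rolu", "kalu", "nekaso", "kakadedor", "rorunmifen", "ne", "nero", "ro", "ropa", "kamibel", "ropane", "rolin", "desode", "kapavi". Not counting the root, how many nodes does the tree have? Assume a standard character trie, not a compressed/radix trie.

Trace insertions, counting only characters that open a new branch:
  "vidorlin" → 8 new (v, i, d, o, r, l, i, n)
  "rolu" → 4 new (r, o, l, u)
  "kalu" → 4 new (k, a, l, u)
  "nekaso" → 6 new (n, e, k, a, s, o)
  "kakadedor" → prefix "ka" already present; 7 new (k, a, d, e, d, o, r)
  "rorunmifen" → prefix "ro" already present; 8 new (r, u, n, m, i, f, e, n)
  "ne" → prefix "ne" already present; 0 new (none)
  "nero" → prefix "ne" already present; 2 new (r, o)
  "ro" → prefix "ro" already present; 0 new (none)
  "ropa" → prefix "ro" already present; 2 new (p, a)
  "kamibel" → prefix "ka" already present; 5 new (m, i, b, e, l)
  "ropane" → prefix "ropa" already present; 2 new (n, e)
  "rolin" → prefix "rol" already present; 2 new (i, n)
  "desode" → 6 new (d, e, s, o, d, e)
  "kapavi" → prefix "ka" already present; 4 new (p, a, v, i)
Total nodes = 8 + 4 + 4 + 6 + 7 + 8 + 0 + 2 + 0 + 2 + 5 + 2 + 2 + 6 + 4 = 60

60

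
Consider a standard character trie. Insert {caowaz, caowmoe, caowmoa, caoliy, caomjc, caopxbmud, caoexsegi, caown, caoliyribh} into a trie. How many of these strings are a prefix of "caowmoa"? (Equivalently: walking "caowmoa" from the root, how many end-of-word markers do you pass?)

1

Walk "caowmoa" from the root; an end-of-word marker is hit whenever a stored word is a prefix of "caowmoa".
Prefixes of the query that are stored words: "caowmoa"
Count: 1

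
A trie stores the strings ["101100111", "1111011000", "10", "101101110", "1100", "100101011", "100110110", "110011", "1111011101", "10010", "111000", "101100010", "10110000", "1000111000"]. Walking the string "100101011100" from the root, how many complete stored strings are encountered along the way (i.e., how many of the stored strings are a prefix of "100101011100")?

Check each prefix of "100101011100" against the stored set — each match is an end-marker on the path.
Prefixes of the query that are stored words: "10", "10010", "100101011"
Count: 3

3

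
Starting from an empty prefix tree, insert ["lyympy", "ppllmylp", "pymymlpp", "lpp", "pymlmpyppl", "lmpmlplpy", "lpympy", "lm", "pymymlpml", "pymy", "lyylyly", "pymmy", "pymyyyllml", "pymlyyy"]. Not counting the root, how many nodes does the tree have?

For each word, the new-node count is its length minus the longest prefix already in the trie:
  "lyympy" → 6 new (l, y, y, m, p, y)
  "ppllmylp" → 8 new (p, p, l, l, m, y, l, p)
  "pymymlpp" → prefix "p" already present; 7 new (y, m, y, m, l, p, p)
  "lpp" → prefix "l" already present; 2 new (p, p)
  "pymlmpyppl" → prefix "pym" already present; 7 new (l, m, p, y, p, p, l)
  "lmpmlplpy" → prefix "l" already present; 8 new (m, p, m, l, p, l, p, y)
  "lpympy" → prefix "lp" already present; 4 new (y, m, p, y)
  "lm" → prefix "lm" already present; 0 new (none)
  "pymymlpml" → prefix "pymymlp" already present; 2 new (m, l)
  "pymy" → prefix "pymy" already present; 0 new (none)
  "lyylyly" → prefix "lyy" already present; 4 new (l, y, l, y)
  "pymmy" → prefix "pym" already present; 2 new (m, y)
  "pymyyyllml" → prefix "pymy" already present; 6 new (y, y, l, l, m, l)
  "pymlyyy" → prefix "pyml" already present; 3 new (y, y, y)
Total nodes = 6 + 8 + 7 + 2 + 7 + 8 + 4 + 0 + 2 + 0 + 4 + 2 + 6 + 3 = 59

59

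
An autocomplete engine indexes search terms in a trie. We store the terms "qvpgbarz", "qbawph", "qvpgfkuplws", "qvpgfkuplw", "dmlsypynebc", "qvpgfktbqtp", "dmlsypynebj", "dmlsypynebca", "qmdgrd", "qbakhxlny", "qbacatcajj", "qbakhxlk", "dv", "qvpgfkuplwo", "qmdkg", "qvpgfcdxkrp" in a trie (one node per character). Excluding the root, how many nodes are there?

67

Trace insertions, counting only characters that open a new branch:
  "qvpgbarz" → 8 new (q, v, p, g, b, a, r, z)
  "qbawph" → prefix "q" already present; 5 new (b, a, w, p, h)
  "qvpgfkuplws" → prefix "qvpg" already present; 7 new (f, k, u, p, l, w, s)
  "qvpgfkuplw" → prefix "qvpgfkuplw" already present; 0 new (none)
  "dmlsypynebc" → 11 new (d, m, l, s, y, p, y, n, e, b, c)
  "qvpgfktbqtp" → prefix "qvpgfk" already present; 5 new (t, b, q, t, p)
  "dmlsypynebj" → prefix "dmlsypyneb" already present; 1 new (j)
  "dmlsypynebca" → prefix "dmlsypynebc" already present; 1 new (a)
  "qmdgrd" → prefix "q" already present; 5 new (m, d, g, r, d)
  "qbakhxlny" → prefix "qba" already present; 6 new (k, h, x, l, n, y)
  "qbacatcajj" → prefix "qba" already present; 7 new (c, a, t, c, a, j, j)
  "qbakhxlk" → prefix "qbakhxl" already present; 1 new (k)
  "dv" → prefix "d" already present; 1 new (v)
  "qvpgfkuplwo" → prefix "qvpgfkuplw" already present; 1 new (o)
  "qmdkg" → prefix "qmd" already present; 2 new (k, g)
  "qvpgfcdxkrp" → prefix "qvpgf" already present; 6 new (c, d, x, k, r, p)
Total nodes = 8 + 5 + 7 + 0 + 11 + 5 + 1 + 1 + 5 + 6 + 7 + 1 + 1 + 1 + 2 + 6 = 67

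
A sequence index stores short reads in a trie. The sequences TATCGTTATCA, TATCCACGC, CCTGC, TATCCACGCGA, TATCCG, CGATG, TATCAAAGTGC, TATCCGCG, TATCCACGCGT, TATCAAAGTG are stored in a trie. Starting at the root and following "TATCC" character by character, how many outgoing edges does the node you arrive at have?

The children of the "TATCC" node are the distinct next characters among strings starting with "TATCC".
Distinct next characters after "TATCC": A, G.
That node has 2 child edges.

2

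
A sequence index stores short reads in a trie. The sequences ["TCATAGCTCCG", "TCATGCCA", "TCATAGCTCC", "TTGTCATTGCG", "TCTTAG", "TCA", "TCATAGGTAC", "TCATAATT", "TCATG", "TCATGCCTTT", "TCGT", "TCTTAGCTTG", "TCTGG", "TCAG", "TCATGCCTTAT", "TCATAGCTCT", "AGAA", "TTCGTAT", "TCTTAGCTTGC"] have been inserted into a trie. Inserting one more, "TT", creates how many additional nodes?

0

Every character of "TT" already lies on an existing path (it is a prefix of some stored word).
No new nodes are needed: 0.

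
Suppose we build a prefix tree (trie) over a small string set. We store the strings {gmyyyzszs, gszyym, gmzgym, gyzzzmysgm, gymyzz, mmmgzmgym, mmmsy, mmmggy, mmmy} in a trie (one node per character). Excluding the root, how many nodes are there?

For each word, the new-node count is its length minus the longest prefix already in the trie:
  "gmyyyzszs" → 9 new (g, m, y, y, y, z, s, z, s)
  "gszyym" → prefix "g" already present; 5 new (s, z, y, y, m)
  "gmzgym" → prefix "gm" already present; 4 new (z, g, y, m)
  "gyzzzmysgm" → prefix "g" already present; 9 new (y, z, z, z, m, y, s, g, m)
  "gymyzz" → prefix "gy" already present; 4 new (m, y, z, z)
  "mmmgzmgym" → 9 new (m, m, m, g, z, m, g, y, m)
  "mmmsy" → prefix "mmm" already present; 2 new (s, y)
  "mmmggy" → prefix "mmmg" already present; 2 new (g, y)
  "mmmy" → prefix "mmm" already present; 1 new (y)
Total nodes = 9 + 5 + 4 + 9 + 4 + 9 + 2 + 2 + 1 = 45

45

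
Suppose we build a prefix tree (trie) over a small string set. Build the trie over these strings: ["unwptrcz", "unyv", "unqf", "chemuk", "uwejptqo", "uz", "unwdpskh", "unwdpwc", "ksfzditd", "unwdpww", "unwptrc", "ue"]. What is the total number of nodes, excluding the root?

Trace insertions, counting only characters that open a new branch:
  "unwptrcz" → 8 new (u, n, w, p, t, r, c, z)
  "unyv" → prefix "un" already present; 2 new (y, v)
  "unqf" → prefix "un" already present; 2 new (q, f)
  "chemuk" → 6 new (c, h, e, m, u, k)
  "uwejptqo" → prefix "u" already present; 7 new (w, e, j, p, t, q, o)
  "uz" → prefix "u" already present; 1 new (z)
  "unwdpskh" → prefix "unw" already present; 5 new (d, p, s, k, h)
  "unwdpwc" → prefix "unwdp" already present; 2 new (w, c)
  "ksfzditd" → 8 new (k, s, f, z, d, i, t, d)
  "unwdpww" → prefix "unwdpw" already present; 1 new (w)
  "unwptrc" → prefix "unwptrc" already present; 0 new (none)
  "ue" → prefix "u" already present; 1 new (e)
Total nodes = 8 + 2 + 2 + 6 + 7 + 1 + 5 + 2 + 8 + 1 + 0 + 1 = 43

43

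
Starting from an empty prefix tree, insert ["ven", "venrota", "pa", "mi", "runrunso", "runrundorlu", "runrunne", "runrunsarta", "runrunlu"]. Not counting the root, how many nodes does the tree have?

32

Trie structure (* marks end of a word):
(root)
├─ m
│  └─ i *
├─ p
│  └─ a *
├─ r
│  └─ u
│     └─ n
│        └─ r
│           └─ u
│              └─ n
│                 ├─ d
│                 │  └─ o
│                 │     └─ r
│                 │        └─ l
│                 │           └─ u *
│                 ├─ l
│                 │  └─ u *
│                 ├─ n
│                 │  └─ e *
│                 └─ s
│                    ├─ a
│                    │  └─ r
│                    │     └─ t
│                    │        └─ a *
│                    └─ o *
└─ v
   └─ e
      └─ n *
         └─ r
            └─ o
               └─ t
                  └─ a *
Counting every labelled node above: 32.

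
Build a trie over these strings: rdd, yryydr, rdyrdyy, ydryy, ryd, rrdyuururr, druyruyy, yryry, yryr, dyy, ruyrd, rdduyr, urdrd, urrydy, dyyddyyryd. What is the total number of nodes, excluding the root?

Trace insertions, counting only characters that open a new branch:
  "rdd" → 3 new (r, d, d)
  "yryydr" → 6 new (y, r, y, y, d, r)
  "rdyrdyy" → prefix "rd" already present; 5 new (y, r, d, y, y)
  "ydryy" → prefix "y" already present; 4 new (d, r, y, y)
  "ryd" → prefix "r" already present; 2 new (y, d)
  "rrdyuururr" → prefix "r" already present; 9 new (r, d, y, u, u, r, u, r, r)
  "druyruyy" → 8 new (d, r, u, y, r, u, y, y)
  "yryry" → prefix "yry" already present; 2 new (r, y)
  "yryr" → prefix "yryr" already present; 0 new (none)
  "dyy" → prefix "d" already present; 2 new (y, y)
  "ruyrd" → prefix "r" already present; 4 new (u, y, r, d)
  "rdduyr" → prefix "rdd" already present; 3 new (u, y, r)
  "urdrd" → 5 new (u, r, d, r, d)
  "urrydy" → prefix "ur" already present; 4 new (r, y, d, y)
  "dyyddyyryd" → prefix "dyy" already present; 7 new (d, d, y, y, r, y, d)
Total nodes = 3 + 6 + 5 + 4 + 2 + 9 + 8 + 2 + 0 + 2 + 4 + 3 + 5 + 4 + 7 = 64

64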